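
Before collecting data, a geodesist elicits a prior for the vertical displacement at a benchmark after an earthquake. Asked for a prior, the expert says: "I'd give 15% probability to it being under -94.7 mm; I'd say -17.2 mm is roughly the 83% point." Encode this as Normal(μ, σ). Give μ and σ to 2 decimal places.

μ = -54.35, σ = 38.93

The p-quantile of Normal(μ,σ) is μ + z_p·σ, with z_{0.15} = -1.036 and z_{0.83} = 0.9542.
Eliminate σ: μ = (z₂·x₁ − z₁·x₂)/(z₂ − z₁) = (0.9542·-94.7 − (-1.036)·-17.2)/1.991 = -54.35.
Then σ = (x₂ − x₁)/(z₂ − z₁) = (-17.2 − -94.7)/1.991 = 38.93.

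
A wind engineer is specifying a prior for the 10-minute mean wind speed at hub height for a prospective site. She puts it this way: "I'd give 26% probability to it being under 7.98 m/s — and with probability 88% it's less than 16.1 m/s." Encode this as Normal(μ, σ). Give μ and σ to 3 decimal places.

For Normal(μ,σ), the p-quantile is μ + z_p·σ. Here z_{0.26} = -0.6433, z_{0.88} = 1.175.
So 7.98 = μ − 0.6433σ and 16.1 = μ + 1.175σ.
Subtracting: σ = (16.1 − 7.98)/(1.175 − (-0.6433)) = 4.466.
Then μ = 7.98 − (-0.6433)·4.466 = 10.853.

μ = 10.853, σ = 4.466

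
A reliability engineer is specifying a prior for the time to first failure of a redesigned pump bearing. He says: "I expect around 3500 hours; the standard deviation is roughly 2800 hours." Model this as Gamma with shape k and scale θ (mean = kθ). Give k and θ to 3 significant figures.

k ≈ 1.56, θ ≈ 2240

For Gamma(k, scale θ): mean = kθ, variance = kθ², so CV = 1/√k.
CV = SD/mean = 2800/3500 = 0.8, hence k = 1/CV² = 1.56.
Then θ = mean/k = 3500/1.56 = 2240.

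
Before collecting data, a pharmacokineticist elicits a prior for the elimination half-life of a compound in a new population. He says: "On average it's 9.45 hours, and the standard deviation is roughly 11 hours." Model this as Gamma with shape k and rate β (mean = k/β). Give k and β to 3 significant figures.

For Gamma(k, rate β): mean = k/β, variance = k/β², so CV = 1/√k.
CV = SD/mean = 11/9.45 = 1.164, hence k = 1/CV² = 0.738.
Then β = k/mean = 0.738/9.45 = 0.0781.

k ≈ 0.738, β ≈ 0.0781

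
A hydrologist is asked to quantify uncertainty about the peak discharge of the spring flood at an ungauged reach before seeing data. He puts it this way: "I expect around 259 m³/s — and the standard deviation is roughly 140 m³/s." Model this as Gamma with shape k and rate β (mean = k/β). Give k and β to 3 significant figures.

k ≈ 3.42, β ≈ 0.0132

For Gamma(k, rate β): mean = k/β, variance = k/β², so CV = 1/√k.
CV = SD/mean = 140/259 = 0.5405, hence k = 1/CV² = 3.42.
Then β = k/mean = 3.42/259 = 0.0132.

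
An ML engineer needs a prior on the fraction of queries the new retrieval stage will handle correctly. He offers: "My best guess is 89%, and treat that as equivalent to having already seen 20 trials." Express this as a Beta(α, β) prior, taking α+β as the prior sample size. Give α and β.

α = 17.8, β = 2.2

Under the effective-sample-size interpretation, Beta(α, β) has prior mean α/(α+β) and prior sample size α+β.
So α+β = 20 and α/(α+β) = 0.89, giving α = 0.89·20 = 17.8 and β = 20 − 17.8 = 2.2.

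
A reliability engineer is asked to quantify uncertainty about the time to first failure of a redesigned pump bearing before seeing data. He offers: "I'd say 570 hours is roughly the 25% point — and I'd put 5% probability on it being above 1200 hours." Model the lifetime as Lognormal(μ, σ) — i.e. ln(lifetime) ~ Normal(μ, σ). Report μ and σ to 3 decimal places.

μ ≈ 6.562, σ ≈ 0.321

If T ~ Lognormal(μ,σ) then ln T ~ Normal(μ,σ), so the p-quantile of ln T is μ + z_p·σ.
ln(570) = 6.346 and ln(1200) = 7.09; z_{0.25} = -0.6745, z_{0.95} = 1.645.
σ = (7.09 − 6.346)/(1.645 − (-0.6745)) = 0.321.
μ = 6.346 − (-0.6745)·0.321 = 6.562.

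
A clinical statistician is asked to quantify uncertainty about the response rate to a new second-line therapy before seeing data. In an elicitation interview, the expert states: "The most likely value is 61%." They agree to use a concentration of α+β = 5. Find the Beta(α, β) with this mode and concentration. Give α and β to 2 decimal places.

For α,β > 1 the Beta mode is (α−1)/(α+β−2). With α+β = 5, the mode is (α−1)/3.
Set (α−1)/3 = 0.61 → α = 1 + 0.61·3 = 2.83.
β = 5 − α = 2.17.

α = 2.83, β = 2.17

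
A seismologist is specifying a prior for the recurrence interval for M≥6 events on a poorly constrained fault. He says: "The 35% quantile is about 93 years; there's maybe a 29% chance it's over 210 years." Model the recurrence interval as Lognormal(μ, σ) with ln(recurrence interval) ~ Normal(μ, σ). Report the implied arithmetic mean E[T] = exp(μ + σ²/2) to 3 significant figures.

If T ~ Lognormal(μ,σ) then ln T ~ Normal(μ,σ), so the p-quantile of ln T is μ + z_p·σ.
ln(93) = 4.533 and ln(210) = 5.347; z_{0.35} = -0.3853, z_{0.71} = 0.5534.
σ = (5.347 − 4.533)/(0.5534 − (-0.3853)) = 0.868.
μ = 4.533 − (-0.3853)·0.868 = 4.867.
E[T] = exp(μ + σ²/2) = exp(4.867 + 0.3764) = 189 years.

E[T] ≈ 189 years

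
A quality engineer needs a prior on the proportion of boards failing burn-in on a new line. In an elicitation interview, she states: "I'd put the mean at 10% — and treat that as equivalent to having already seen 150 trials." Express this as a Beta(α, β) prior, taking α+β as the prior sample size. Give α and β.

Under the effective-sample-size interpretation, Beta(α, β) has prior mean α/(α+β) and prior sample size α+β.
So α+β = 150 and α/(α+β) = 0.1, giving α = 0.1·150 = 15 and β = 150 − 15 = 135.

α = 15, β = 135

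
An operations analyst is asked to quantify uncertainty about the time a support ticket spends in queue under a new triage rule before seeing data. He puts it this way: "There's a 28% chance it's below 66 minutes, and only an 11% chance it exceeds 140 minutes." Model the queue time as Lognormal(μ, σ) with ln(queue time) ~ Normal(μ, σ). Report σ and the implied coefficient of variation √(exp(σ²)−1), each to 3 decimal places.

If T ~ Lognormal(μ,σ) then ln T ~ Normal(μ,σ), so the p-quantile of ln T is μ + z_p·σ.
ln(66) = 4.19 and ln(140) = 4.942; z_{0.28} = -0.5828, z_{0.89} = 1.227.
σ = (4.942 − 4.19)/(1.227 − (-0.5828)) = 0.416.
μ = 4.19 − (-0.5828)·0.416 = 4.432.
CV = √(exp(σ²)−1) = √(exp(0.1727)−1) = 0.434.

σ ≈ 0.416, CV ≈ 0.434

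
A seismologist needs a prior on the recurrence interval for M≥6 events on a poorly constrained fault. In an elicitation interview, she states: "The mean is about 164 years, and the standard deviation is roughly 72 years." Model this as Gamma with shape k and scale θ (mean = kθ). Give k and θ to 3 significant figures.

k ≈ 5.19, θ ≈ 31.6

For Gamma(k, scale θ): mean = kθ, variance = kθ², so CV = 1/√k.
CV = SD/mean = 72/164 = 0.439, hence k = 1/CV² = 5.19.
Then θ = mean/k = 164/5.19 = 31.6.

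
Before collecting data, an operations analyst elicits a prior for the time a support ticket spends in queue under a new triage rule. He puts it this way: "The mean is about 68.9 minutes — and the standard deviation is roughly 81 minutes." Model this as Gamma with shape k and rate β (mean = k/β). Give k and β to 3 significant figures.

k ≈ 0.724, β ≈ 0.0105

For Gamma(k, rate β): mean = k/β, variance = k/β², so CV = 1/√k.
CV = SD/mean = 81/68.9 = 1.176, hence k = 1/CV² = 0.724.
Then β = k/mean = 0.724/68.9 = 0.0105.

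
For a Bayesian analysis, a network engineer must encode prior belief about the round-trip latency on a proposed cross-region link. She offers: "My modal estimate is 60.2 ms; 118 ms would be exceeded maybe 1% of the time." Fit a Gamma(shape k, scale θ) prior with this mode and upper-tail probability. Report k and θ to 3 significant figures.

k ≈ 11.9, θ ≈ 5.53

Gamma(k,θ) with k>1 has mode (k−1)θ, so θ = 60.2/(k−1).
Need P(X < 118) = 0.99 with θ tied to k this way. Start at k = 2, θ = 60.2: P(X<118) ≈ 0.583.
Too low — raise k to concentrate. Iterating converges to k ≈ 11.9.
Then θ = 60.2/(11.9−1) ≈ 5.53.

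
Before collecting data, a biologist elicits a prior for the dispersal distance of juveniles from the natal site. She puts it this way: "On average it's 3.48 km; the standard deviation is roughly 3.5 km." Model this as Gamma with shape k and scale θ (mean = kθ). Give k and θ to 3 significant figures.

For Gamma(k, scale θ): mean = kθ, variance = kθ², so CV = 1/√k.
CV = SD/mean = 3.5/3.48 = 1.006, hence k = 1/CV² = 0.989.
Then θ = mean/k = 3.48/0.989 = 3.52.

k ≈ 0.989, θ ≈ 3.52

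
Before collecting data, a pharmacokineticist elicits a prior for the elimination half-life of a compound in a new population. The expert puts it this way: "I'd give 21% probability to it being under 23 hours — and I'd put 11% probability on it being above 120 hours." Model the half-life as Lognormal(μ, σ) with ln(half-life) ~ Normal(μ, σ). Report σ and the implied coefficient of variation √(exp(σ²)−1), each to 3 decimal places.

σ ≈ 0.813, CV ≈ 0.967

If T ~ Lognormal(μ,σ) then ln T ~ Normal(μ,σ), so the p-quantile of ln T is μ + z_p·σ.
ln(23) = 3.135 and ln(120) = 4.787; z_{0.21} = -0.8064, z_{0.89} = 1.227.
σ = (4.787 − 3.135)/(1.227 − (-0.8064)) = 0.813.
μ = 3.135 − (-0.8064)·0.813 = 3.791.
CV = √(exp(σ²)−1) = √(exp(0.6603)−1) = 0.967.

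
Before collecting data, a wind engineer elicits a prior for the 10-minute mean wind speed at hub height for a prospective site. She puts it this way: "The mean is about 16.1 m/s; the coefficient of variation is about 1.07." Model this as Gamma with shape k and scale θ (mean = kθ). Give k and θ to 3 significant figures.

k ≈ 0.873, θ ≈ 18.4

For Gamma(k, scale θ): mean = kθ, variance = kθ², so CV = 1/√k.
CV = 1.07, hence k = 1/CV² = 0.873.
Then θ = mean/k = 16.1/0.873 = 18.4.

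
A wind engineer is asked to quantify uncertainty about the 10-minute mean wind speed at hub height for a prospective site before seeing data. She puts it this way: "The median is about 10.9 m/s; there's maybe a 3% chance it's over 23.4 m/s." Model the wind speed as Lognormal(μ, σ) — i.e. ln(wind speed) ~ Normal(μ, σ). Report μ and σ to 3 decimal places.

μ ≈ 2.389, σ ≈ 0.406

If T ~ Lognormal(μ,σ) then ln T ~ Normal(μ,σ), so the p-quantile of ln T is μ + z_p·σ.
ln(10.9) = 2.389 and ln(23.4) = 3.153; z_{0.5} = 0, z_{0.97} = 1.881.
σ = (3.153 − 2.389)/(1.881 − (0)) = 0.406.
μ = 2.389 − (0)·0.406 = 2.389.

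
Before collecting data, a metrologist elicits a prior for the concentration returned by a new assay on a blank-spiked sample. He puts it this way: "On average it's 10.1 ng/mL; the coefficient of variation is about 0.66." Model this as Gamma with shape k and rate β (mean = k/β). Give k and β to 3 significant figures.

For Gamma(k, rate β): mean = k/β, variance = k/β², so CV = 1/√k.
CV = 0.66, hence k = 1/CV² = 2.3.
Then β = k/mean = 2.3/10.1 = 0.227.

k ≈ 2.3, β ≈ 0.227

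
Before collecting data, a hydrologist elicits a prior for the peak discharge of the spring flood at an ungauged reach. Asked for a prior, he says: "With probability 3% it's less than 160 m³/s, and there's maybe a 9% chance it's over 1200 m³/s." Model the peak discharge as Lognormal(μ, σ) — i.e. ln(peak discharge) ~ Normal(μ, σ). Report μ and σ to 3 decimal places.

μ ≈ 6.252, σ ≈ 0.625

If T ~ Lognormal(μ,σ) then ln T ~ Normal(μ,σ), so the p-quantile of ln T is μ + z_p·σ.
ln(160) = 5.075 and ln(1200) = 7.09; z_{0.03} = -1.881, z_{0.91} = 1.341.
σ = (7.09 − 5.075)/(1.341 − (-1.881)) = 0.625.
μ = 5.075 − (-1.881)·0.625 = 6.252.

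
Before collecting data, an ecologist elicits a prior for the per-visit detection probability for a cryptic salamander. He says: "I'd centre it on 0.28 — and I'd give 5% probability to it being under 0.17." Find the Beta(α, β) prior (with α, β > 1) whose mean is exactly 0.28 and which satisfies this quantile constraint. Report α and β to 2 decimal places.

With mean 0.28 fixed, write α = 0.28s, β = 0.72s where s = α+β.
Need P(θ < 0.17) = 0.05 under Beta(0.28s, 0.72s). Normal approximation: (q−m)/√(m(1−m)/s) ≈ z_{0.05} = -1.64, so s ≈ 0.28·0.72·(-1.64)²/(0.17−0.28)² = 45.1.
At s = 45.1: P(θ<0.17) ≈ 0.038. Adjusting to match 0.05 gives s ≈ 39.10.
So α = 0.28·39.10 ≈ 10.95, β = 0.72·39.10 ≈ 28.15.

α ≈ 10.95, β ≈ 28.15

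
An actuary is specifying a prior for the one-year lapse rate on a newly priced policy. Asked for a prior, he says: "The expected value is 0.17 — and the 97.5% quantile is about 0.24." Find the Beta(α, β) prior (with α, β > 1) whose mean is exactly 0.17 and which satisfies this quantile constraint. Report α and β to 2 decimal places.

α ≈ 21.44, β ≈ 104.68

With mean 0.17 fixed, write α = 0.17s, β = 0.83s where s = α+β.
Need P(θ < 0.24) = 0.975 under Beta(0.17s, 0.83s). Normal approximation: (q−m)/√(m(1−m)/s) ≈ z_{0.975} = 1.96, so s ≈ 0.17·0.83·(1.96)²/(0.24−0.17)² = 110.6.
At s = 110.6: P(θ<0.24) ≈ 0.967. Adjusting to match 0.975 gives s ≈ 126.12.
So α = 0.17·126.12 ≈ 21.44, β = 0.83·126.12 ≈ 104.68.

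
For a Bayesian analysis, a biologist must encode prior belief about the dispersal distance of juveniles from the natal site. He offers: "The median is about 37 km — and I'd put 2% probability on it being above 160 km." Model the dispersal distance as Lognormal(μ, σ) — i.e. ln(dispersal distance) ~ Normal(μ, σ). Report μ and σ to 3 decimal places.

If T ~ Lognormal(μ,σ) then ln T ~ Normal(μ,σ), so the p-quantile of ln T is μ + z_p·σ.
ln(37) = 3.611 and ln(160) = 5.075; z_{0.5} = 0, z_{0.98} = 2.054.
σ = (5.075 − 3.611)/(2.054 − (0)) = 0.713.
μ = 3.611 − (0)·0.713 = 3.611.

μ ≈ 3.611, σ ≈ 0.713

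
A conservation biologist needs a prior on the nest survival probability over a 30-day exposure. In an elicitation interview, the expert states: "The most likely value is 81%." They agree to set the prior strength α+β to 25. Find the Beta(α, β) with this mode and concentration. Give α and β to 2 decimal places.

α = 19.63, β = 5.37

For α,β > 1 the Beta mode is (α−1)/(α+β−2). With α+β = 25, the mode is (α−1)/23.
Set (α−1)/23 = 0.81 → α = 1 + 0.81·23 = 19.63.
β = 25 − α = 5.37.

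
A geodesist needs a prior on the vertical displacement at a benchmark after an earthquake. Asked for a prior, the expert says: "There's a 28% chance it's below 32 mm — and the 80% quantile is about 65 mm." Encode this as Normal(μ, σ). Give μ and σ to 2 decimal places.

For Normal(μ,σ), the p-quantile is μ + z_p·σ. Here z_{0.28} = -0.5828, z_{0.8} = 0.8416.
So 32 = μ − 0.5828σ and 65 = μ + 0.8416σ.
Subtracting: σ = (65 − 32)/(0.8416 − (-0.5828)) = 23.17.
Then μ = 32 − (-0.5828)·23.17 = 45.50.

μ = 45.50, σ = 23.17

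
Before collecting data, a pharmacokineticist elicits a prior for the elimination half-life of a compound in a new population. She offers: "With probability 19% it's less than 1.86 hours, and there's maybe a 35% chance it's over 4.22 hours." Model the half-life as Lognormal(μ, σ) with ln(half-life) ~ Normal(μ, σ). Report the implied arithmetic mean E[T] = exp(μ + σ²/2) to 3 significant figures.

If T ~ Lognormal(μ,σ) then ln T ~ Normal(μ,σ), so the p-quantile of ln T is μ + z_p·σ.
ln(1.86) = 0.6206 and ln(4.22) = 1.44; z_{0.19} = -0.8779, z_{0.65} = 0.3853.
σ = (1.44 − 0.6206)/(0.3853 − (-0.8779)) = 0.649.
μ = 0.6206 − (-0.8779)·0.649 = 1.190.
E[T] = exp(μ + σ²/2) = exp(1.190 + 0.2103) = 4.06 hours.

E[T] ≈ 4.06 hours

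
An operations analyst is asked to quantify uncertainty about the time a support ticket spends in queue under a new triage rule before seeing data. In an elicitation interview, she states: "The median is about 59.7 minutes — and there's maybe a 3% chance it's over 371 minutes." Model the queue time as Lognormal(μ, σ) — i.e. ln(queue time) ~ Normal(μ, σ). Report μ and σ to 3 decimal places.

If T ~ Lognormal(μ,σ) then ln T ~ Normal(μ,σ), so the p-quantile of ln T is μ + z_p·σ.
ln(59.7) = 4.089 and ln(371) = 5.916; z_{0.5} = 0, z_{0.97} = 1.881.
σ = (5.916 − 4.089)/(1.881 − (0)) = 0.971.
μ = 4.089 − (0)·0.971 = 4.089.

μ ≈ 4.089, σ ≈ 0.971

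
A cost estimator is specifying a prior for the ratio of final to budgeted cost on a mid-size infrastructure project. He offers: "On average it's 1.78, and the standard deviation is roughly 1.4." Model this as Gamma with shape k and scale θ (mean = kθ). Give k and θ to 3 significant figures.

For Gamma(k, scale θ): mean = kθ, variance = kθ², so CV = 1/√k.
CV = SD/mean = 1.4/1.78 = 0.7865, hence k = 1/CV² = 1.62.
Then θ = mean/k = 1.78/1.62 = 1.1.

k ≈ 1.62, θ ≈ 1.1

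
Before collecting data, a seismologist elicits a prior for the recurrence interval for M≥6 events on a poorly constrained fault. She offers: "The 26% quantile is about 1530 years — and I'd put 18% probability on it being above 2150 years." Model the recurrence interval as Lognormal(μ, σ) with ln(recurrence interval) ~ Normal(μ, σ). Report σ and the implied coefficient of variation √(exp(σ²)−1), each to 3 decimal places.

If T ~ Lognormal(μ,σ) then ln T ~ Normal(μ,σ), so the p-quantile of ln T is μ + z_p·σ.
ln(1530) = 7.333 and ln(2150) = 7.673; z_{0.26} = -0.6433, z_{0.82} = 0.9154.
σ = (7.673 − 7.333)/(0.9154 − (-0.6433)) = 0.218.
μ = 7.333 − (-0.6433)·0.218 = 7.473.
CV = √(exp(σ²)−1) = √(exp(0.0476)−1) = 0.221.

σ ≈ 0.218, CV ≈ 0.221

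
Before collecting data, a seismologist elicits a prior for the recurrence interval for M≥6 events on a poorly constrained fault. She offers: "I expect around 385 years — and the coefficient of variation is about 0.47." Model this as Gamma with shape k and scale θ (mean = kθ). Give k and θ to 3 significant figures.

k ≈ 4.53, θ ≈ 85

For Gamma(k, scale θ): mean = kθ, variance = kθ², so CV = 1/√k.
CV = 0.47, hence k = 1/CV² = 4.53.
Then θ = mean/k = 385/4.53 = 85.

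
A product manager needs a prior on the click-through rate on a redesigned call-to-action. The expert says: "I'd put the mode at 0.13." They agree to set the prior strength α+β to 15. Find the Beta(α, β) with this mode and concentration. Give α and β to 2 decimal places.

For α,β > 1 the Beta mode is (α−1)/(α+β−2). With α+β = 15, the mode is (α−1)/13.
Set (α−1)/13 = 0.13 → α = 1 + 0.13·13 = 2.69.
β = 15 − α = 12.31.

α = 2.69, β = 12.31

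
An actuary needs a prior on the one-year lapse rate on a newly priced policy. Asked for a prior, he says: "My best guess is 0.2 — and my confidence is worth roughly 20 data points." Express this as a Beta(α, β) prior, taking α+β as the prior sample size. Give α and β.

Under the effective-sample-size interpretation, Beta(α, β) has prior mean α/(α+β) and prior sample size α+β.
So α+β = 20 and α/(α+β) = 0.2, giving α = 0.2·20 = 4 and β = 20 − 4 = 16.

α = 4, β = 16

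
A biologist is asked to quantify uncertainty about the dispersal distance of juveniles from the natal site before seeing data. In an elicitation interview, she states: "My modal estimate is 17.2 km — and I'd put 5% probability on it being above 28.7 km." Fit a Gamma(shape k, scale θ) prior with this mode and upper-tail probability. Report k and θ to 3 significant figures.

k ≈ 11.7, θ ≈ 1.61

Gamma(k,θ) with k>1 has mode (k−1)θ, so θ = 17.2/(k−1).
Need P(X < 28.7) = 0.95 with θ tied to k this way. Start at k = 2, θ = 17.2: P(X<28.7) ≈ 0.497.
Too low — raise k to concentrate. Iterating converges to k ≈ 11.7.
Then θ = 17.2/(11.7−1) ≈ 1.61.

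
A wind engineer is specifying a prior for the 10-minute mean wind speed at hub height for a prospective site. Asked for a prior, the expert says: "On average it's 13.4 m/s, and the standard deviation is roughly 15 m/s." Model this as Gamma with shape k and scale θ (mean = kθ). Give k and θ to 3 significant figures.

k ≈ 0.798, θ ≈ 16.8

For Gamma(k, scale θ): mean = kθ, variance = kθ², so CV = 1/√k.
CV = SD/mean = 15/13.4 = 1.119, hence k = 1/CV² = 0.798.
Then θ = mean/k = 13.4/0.798 = 16.8.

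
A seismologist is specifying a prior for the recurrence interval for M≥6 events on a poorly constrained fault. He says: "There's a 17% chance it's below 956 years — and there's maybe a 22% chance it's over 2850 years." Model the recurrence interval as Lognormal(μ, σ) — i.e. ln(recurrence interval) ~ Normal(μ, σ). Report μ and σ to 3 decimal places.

If T ~ Lognormal(μ,σ) then ln T ~ Normal(μ,σ), so the p-quantile of ln T is μ + z_p·σ.
ln(956) = 6.863 and ln(2850) = 7.955; z_{0.17} = -0.9542, z_{0.78} = 0.7722.
σ = (7.955 − 6.863)/(0.7722 − (-0.9542)) = 0.633.
μ = 6.863 − (-0.9542)·0.633 = 7.466.

μ ≈ 7.466, σ ≈ 0.633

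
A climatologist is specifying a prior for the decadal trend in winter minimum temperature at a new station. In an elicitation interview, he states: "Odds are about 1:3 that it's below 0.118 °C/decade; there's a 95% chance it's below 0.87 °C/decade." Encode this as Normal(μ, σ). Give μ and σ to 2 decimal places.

The p-quantile of Normal(μ,σ) is μ + z_p·σ, with z_{0.25} = -0.6745 and z_{0.95} = 1.645.
Eliminate σ: μ = (z₂·x₁ − z₁·x₂)/(z₂ − z₁) = (1.645·0.118 − (-0.6745)·0.87)/2.319 = 0.34.
Then σ = (x₂ − x₁)/(z₂ − z₁) = (0.87 − 0.118)/2.319 = 0.32.

μ = 0.34, σ = 0.32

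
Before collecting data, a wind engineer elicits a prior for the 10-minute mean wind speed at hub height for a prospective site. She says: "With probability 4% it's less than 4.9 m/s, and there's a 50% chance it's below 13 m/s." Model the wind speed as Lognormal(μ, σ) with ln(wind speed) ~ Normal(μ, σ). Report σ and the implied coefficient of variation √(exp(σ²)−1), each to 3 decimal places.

If T ~ Lognormal(μ,σ) then ln T ~ Normal(μ,σ), so the p-quantile of ln T is μ + z_p·σ.
ln(4.9) = 1.589 and ln(13) = 2.565; z_{0.04} = -1.751, z_{0.5} = 0.
σ = (2.565 − 1.589)/(0 − (-1.751)) = 0.557.
μ = 1.589 − (-1.751)·0.557 = 2.565.
CV = √(exp(σ²)−1) = √(exp(0.3106)−1) = 0.604.

σ ≈ 0.557, CV ≈ 0.604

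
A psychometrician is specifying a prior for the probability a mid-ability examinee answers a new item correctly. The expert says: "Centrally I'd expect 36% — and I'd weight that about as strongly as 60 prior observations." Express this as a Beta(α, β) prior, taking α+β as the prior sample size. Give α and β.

Under the effective-sample-size interpretation, Beta(α, β) has prior mean α/(α+β) and prior sample size α+β.
So α+β = 60 and α/(α+β) = 0.36, giving α = 0.36·60 = 21.6 and β = 60 − 21.6 = 38.4.

α = 21.6, β = 38.4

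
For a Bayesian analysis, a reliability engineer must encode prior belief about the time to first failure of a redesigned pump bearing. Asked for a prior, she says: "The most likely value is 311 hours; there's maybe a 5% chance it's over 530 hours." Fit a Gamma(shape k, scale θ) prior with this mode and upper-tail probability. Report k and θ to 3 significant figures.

Gamma(k,θ) with k>1 has mode (k−1)θ, so θ = 311/(k−1).
Need P(X < 530) = 0.95 with θ tied to k this way. Start at k = 2, θ = 311: P(X<530) ≈ 0.508.
Too low — raise k to concentrate. Iterating converges to k ≈ 10.8.
Then θ = 311/(10.8−1) ≈ 31.7.

k ≈ 10.8, θ ≈ 31.7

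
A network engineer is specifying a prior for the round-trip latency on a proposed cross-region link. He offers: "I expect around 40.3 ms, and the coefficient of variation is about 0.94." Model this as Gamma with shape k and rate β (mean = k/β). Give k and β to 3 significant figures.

For Gamma(k, rate β): mean = k/β, variance = k/β², so CV = 1/√k.
CV = 0.94, hence k = 1/CV² = 1.13.
Then β = k/mean = 1.13/40.3 = 0.0281.

k ≈ 1.13, β ≈ 0.0281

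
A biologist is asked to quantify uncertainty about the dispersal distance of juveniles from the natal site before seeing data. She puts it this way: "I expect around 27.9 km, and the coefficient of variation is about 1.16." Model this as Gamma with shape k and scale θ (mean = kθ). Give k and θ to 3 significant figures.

k ≈ 0.743, θ ≈ 37.5

For Gamma(k, scale θ): mean = kθ, variance = kθ², so CV = 1/√k.
CV = 1.16, hence k = 1/CV² = 0.743.
Then θ = mean/k = 27.9/0.743 = 37.5.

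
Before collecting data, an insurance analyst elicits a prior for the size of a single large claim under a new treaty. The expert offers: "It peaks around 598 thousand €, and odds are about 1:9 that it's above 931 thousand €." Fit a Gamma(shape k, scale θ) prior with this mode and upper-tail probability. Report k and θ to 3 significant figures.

Gamma(k,θ) with k>1 has mode (k−1)θ, so θ = 598/(k−1).
Need P(X < 931) = 0.9 with θ tied to k this way. Start at k = 2, θ = 598: P(X<931) ≈ 0.461.
Too low — raise k to concentrate. Iterating converges to k ≈ 10.5.
Then θ = 598/(10.5−1) ≈ 62.6.

k ≈ 10.5, θ ≈ 62.6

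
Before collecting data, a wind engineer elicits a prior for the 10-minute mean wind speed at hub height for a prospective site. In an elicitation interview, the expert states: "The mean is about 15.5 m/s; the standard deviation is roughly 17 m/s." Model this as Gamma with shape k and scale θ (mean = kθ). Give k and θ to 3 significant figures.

For Gamma(k, scale θ): mean = kθ, variance = kθ², so CV = 1/√k.
CV = SD/mean = 17/15.5 = 1.097, hence k = 1/CV² = 0.831.
Then θ = mean/k = 15.5/0.831 = 18.6.

k ≈ 0.831, θ ≈ 18.6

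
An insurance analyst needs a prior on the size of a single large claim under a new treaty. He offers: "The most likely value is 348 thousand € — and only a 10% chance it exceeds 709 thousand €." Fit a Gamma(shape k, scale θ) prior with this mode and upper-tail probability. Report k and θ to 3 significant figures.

k ≈ 4.79, θ ≈ 91.8

Gamma(k,θ) with k>1 has mode (k−1)θ, so θ = 348/(k−1).
Need P(X < 709) = 0.9 with θ tied to k this way. Start at k = 2, θ = 348: P(X<709) ≈ 0.604.
Too low — raise k to concentrate. Iterating converges to k ≈ 4.79.
Then θ = 348/(4.79−1) ≈ 91.8.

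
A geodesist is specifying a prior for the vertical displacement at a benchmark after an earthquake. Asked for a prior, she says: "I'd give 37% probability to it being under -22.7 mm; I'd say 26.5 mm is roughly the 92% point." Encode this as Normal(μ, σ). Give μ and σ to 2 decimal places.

For Normal(μ,σ), the p-quantile is μ + z_p·σ. Here z_{0.37} = -0.3319, z_{0.92} = 1.405.
So -22.7 = μ − 0.3319σ and 26.5 = μ + 1.405σ.
Subtracting: σ = (26.5 − -22.7)/(1.405 − (-0.3319)) = 28.33.
Then μ = -22.7 − (-0.3319)·28.33 = -13.30.

μ = -13.30, σ = 28.33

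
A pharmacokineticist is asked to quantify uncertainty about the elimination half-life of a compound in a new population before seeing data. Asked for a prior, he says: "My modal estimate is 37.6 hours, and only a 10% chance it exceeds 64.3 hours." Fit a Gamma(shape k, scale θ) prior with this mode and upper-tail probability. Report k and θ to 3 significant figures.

Gamma(k,θ) with k>1 has mode (k−1)θ, so θ = 37.6/(k−1).
Need P(X < 64.3) = 0.9 with θ tied to k this way. Start at k = 2, θ = 37.6: P(X<64.3) ≈ 0.510.
Too low — raise k to concentrate. Iterating converges to k ≈ 7.58.
Then θ = 37.6/(7.58−1) ≈ 5.71.

k ≈ 7.58, θ ≈ 5.71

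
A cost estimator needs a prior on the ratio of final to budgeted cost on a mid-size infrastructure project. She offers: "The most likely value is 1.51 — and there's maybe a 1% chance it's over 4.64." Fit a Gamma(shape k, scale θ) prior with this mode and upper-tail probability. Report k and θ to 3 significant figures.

k ≈ 4.55, θ ≈ 0.425

Gamma(k,θ) with k>1 has mode (k−1)θ, so θ = 1.51/(k−1).
Need P(X < 4.64) = 0.99 with θ tied to k this way. Start at k = 2, θ = 1.51: P(X<4.64) ≈ 0.811.
Too low — raise k to concentrate. Iterating converges to k ≈ 4.55.
Then θ = 1.51/(4.55−1) ≈ 0.425.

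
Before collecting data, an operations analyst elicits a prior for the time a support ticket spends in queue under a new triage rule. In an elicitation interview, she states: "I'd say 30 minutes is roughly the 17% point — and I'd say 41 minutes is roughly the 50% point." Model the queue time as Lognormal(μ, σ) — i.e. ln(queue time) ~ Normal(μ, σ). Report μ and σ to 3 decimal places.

μ ≈ 3.714, σ ≈ 0.327

If T ~ Lognormal(μ,σ) then ln T ~ Normal(μ,σ), so the p-quantile of ln T is μ + z_p·σ.
ln(30) = 3.401 and ln(41) = 3.714; z_{0.17} = -0.9542, z_{0.5} = 0.
σ = (3.714 − 3.401)/(0 − (-0.9542)) = 0.327.
μ = 3.401 − (-0.9542)·0.327 = 3.714.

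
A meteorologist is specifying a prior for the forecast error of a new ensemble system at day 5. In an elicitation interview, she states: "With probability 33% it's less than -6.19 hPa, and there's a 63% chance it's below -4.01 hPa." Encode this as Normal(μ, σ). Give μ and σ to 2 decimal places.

The p-quantile of Normal(μ,σ) is μ + z_p·σ, with z_{0.33} = -0.4399 and z_{0.63} = 0.3319.
Eliminate σ: μ = (z₂·x₁ − z₁·x₂)/(z₂ − z₁) = (0.3319·-6.19 − (-0.4399)·-4.01)/0.7718 = -4.95.
Then σ = (x₂ − x₁)/(z₂ − z₁) = (-4.01 − -6.19)/0.7718 = 2.82.

μ = -4.95, σ = 2.82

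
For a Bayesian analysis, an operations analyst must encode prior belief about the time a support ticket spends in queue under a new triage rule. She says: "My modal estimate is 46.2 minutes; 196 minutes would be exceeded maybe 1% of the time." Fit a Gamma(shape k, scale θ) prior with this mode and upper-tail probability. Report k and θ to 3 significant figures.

k ≈ 2.97, θ ≈ 23.5

Gamma(k,θ) with k>1 has mode (k−1)θ, so θ = 46.2/(k−1).
Need P(X < 196) = 0.99 with θ tied to k this way. Start at k = 2, θ = 46.2: P(X<196) ≈ 0.925.
Too low — raise k to concentrate. Iterating converges to k ≈ 2.97.
Then θ = 46.2/(2.97−1) ≈ 23.5.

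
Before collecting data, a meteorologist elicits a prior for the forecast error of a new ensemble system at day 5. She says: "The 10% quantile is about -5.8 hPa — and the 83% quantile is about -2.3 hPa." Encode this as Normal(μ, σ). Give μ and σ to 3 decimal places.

For Normal(μ,σ), the p-quantile is μ + z_p·σ. Here z_{0.1} = -1.282, z_{0.83} = 0.9542.
So -5.8 = μ − 1.282σ and -2.3 = μ + 0.9542σ.
Subtracting: σ = (-2.3 − -5.8)/(0.9542 − (-1.282)) = 1.565.
Then μ = -5.8 − (-1.282)·1.565 = -3.794.

μ = -3.794, σ = 1.565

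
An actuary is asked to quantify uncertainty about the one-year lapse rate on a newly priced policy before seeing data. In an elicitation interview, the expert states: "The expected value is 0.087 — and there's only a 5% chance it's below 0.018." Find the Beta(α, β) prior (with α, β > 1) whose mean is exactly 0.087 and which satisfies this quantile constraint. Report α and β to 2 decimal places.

α ≈ 2.16, β ≈ 22.70

With mean 0.087 fixed, write α = 0.087s, β = 0.913s where s = α+β.
Need P(θ < 0.018) = 0.05 under Beta(0.087s, 0.913s). Normal approximation: (q−m)/√(m(1−m)/s) ≈ z_{0.05} = -1.64, so s ≈ 0.087·0.913·(-1.64)²/(0.018−0.087)² = 45.1.
At s = 45.1: P(θ<0.018) ≈ 0.009. Adjusting to match 0.05 gives s ≈ 24.87.
So α = 0.087·24.87 ≈ 2.16, β = 0.913·24.87 ≈ 22.70.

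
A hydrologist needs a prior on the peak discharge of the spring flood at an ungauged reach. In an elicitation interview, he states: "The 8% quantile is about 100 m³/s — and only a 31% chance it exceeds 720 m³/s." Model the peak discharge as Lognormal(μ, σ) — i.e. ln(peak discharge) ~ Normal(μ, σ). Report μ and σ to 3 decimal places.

μ ≈ 6.064, σ ≈ 1.038

If T ~ Lognormal(μ,σ) then ln T ~ Normal(μ,σ), so the p-quantile of ln T is μ + z_p·σ.
ln(100) = 4.605 and ln(720) = 6.579; z_{0.08} = -1.405, z_{0.69} = 0.4959.
σ = (6.579 − 4.605)/(0.4959 − (-1.405)) = 1.038.
μ = 4.605 − (-1.405)·1.038 = 6.064.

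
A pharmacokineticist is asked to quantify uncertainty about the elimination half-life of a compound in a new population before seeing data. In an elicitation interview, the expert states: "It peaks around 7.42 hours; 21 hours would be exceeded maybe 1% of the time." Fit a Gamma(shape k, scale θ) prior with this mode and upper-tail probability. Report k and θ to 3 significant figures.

k ≈ 5.22, θ ≈ 1.76

Gamma(k,θ) with k>1 has mode (k−1)θ, so θ = 7.42/(k−1).
Need P(X < 21) = 0.99 with θ tied to k this way. Start at k = 2, θ = 7.42: P(X<21) ≈ 0.774.
Too low — raise k to concentrate. Iterating converges to k ≈ 5.22.
Then θ = 7.42/(5.22−1) ≈ 1.76.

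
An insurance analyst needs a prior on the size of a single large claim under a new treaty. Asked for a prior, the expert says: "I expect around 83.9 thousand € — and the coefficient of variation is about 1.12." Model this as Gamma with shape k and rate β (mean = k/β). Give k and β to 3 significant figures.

For Gamma(k, rate β): mean = k/β, variance = k/β², so CV = 1/√k.
CV = 1.12, hence k = 1/CV² = 0.797.
Then β = k/mean = 0.797/83.9 = 0.0095.

k ≈ 0.797, β ≈ 0.0095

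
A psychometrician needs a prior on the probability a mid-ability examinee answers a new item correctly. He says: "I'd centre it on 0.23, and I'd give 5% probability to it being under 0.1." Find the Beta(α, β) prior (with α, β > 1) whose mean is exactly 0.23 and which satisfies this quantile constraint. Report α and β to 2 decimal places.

With mean 0.23 fixed, write α = 0.23s, β = 0.77s where s = α+β.
Need P(θ < 0.1) = 0.05 under Beta(0.23s, 0.77s). Normal approximation: (q−m)/√(m(1−m)/s) ≈ z_{0.05} = -1.64, so s ≈ 0.23·0.77·(-1.64)²/(0.1−0.23)² = 28.4.
At s = 28.4: P(θ<0.1) ≈ 0.028. Adjusting to match 0.05 gives s ≈ 21.67.
So α = 0.23·21.67 ≈ 4.99, β = 0.77·21.67 ≈ 16.69.

α ≈ 4.99, β ≈ 16.69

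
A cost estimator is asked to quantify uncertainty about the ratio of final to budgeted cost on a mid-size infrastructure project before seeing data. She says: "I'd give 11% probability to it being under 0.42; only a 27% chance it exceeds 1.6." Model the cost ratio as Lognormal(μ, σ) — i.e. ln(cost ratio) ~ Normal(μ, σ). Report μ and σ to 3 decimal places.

If T ~ Lognormal(μ,σ) then ln T ~ Normal(μ,σ), so the p-quantile of ln T is μ + z_p·σ.
ln(0.42) = -0.8675 and ln(1.6) = 0.47; z_{0.11} = -1.227, z_{0.73} = 0.6128.
σ = (0.47 − -0.8675)/(0.6128 − (-1.227)) = 0.727.
μ = -0.8675 − (-1.227)·0.727 = 0.024.

μ ≈ 0.024, σ ≈ 0.727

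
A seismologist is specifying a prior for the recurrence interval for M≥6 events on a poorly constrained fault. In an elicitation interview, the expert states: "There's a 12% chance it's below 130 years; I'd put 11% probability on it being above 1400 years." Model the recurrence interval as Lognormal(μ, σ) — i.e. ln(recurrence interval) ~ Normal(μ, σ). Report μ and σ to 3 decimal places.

If T ~ Lognormal(μ,σ) then ln T ~ Normal(μ,σ), so the p-quantile of ln T is μ + z_p·σ.
ln(130) = 4.868 and ln(1400) = 7.244; z_{0.12} = -1.175, z_{0.89} = 1.227.
σ = (7.244 − 4.868)/(1.227 − (-1.175)) = 0.990.
μ = 4.868 − (-1.175)·0.990 = 6.030.

μ ≈ 6.030, σ ≈ 0.990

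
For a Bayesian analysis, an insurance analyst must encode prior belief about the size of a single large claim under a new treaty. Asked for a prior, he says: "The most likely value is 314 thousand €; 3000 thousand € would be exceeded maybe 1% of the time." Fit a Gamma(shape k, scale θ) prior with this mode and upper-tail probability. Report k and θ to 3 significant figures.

k ≈ 1.62, θ ≈ 508

Gamma(k,θ) with k>1 has mode (k−1)θ, so θ = 314/(k−1).
Need P(X < 3000) = 0.99 with θ tied to k this way. Start at k = 2, θ = 314: P(X<3000) ≈ 0.999.
Too high — lower k to spread out. Iterating converges to k ≈ 1.62.
Then θ = 314/(1.62−1) ≈ 508.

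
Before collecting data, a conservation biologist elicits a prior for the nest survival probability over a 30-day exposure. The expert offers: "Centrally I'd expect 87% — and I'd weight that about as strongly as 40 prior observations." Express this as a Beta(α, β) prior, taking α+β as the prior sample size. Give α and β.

Under the effective-sample-size interpretation, Beta(α, β) has prior mean α/(α+β) and prior sample size α+β.
So α+β = 40 and α/(α+β) = 0.87, giving α = 0.87·40 = 34.8 and β = 40 − 34.8 = 5.2.

α = 34.8, β = 5.2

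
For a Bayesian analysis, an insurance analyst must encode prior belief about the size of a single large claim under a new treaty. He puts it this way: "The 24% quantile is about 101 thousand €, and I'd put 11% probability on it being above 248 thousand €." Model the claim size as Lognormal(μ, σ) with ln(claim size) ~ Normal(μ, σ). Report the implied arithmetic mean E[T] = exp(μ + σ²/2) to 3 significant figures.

E[T] ≈ 156 thousand €

If T ~ Lognormal(μ,σ) then ln T ~ Normal(μ,σ), so the p-quantile of ln T is μ + z_p·σ.
ln(101) = 4.615 and ln(248) = 5.513; z_{0.24} = -0.7063, z_{0.89} = 1.227.
σ = (5.513 − 4.615)/(1.227 − (-0.7063)) = 0.465.
μ = 4.615 − (-0.7063)·0.465 = 4.943.
E[T] = exp(μ + σ²/2) = exp(4.943 + 0.1080) = 156 thousand €.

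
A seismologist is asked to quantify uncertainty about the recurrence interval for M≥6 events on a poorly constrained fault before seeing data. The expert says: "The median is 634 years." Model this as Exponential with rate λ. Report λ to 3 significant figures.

λ ≈ 0.00109

Exponential median = ln 2 / λ, so λ = ln 2 / 634.0 = 0.00109.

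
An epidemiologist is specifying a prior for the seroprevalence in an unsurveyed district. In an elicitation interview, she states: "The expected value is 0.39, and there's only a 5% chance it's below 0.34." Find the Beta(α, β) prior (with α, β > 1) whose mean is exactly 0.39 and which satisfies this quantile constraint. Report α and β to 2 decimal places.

α ≈ 98.08, β ≈ 153.41

With mean 0.39 fixed, write α = 0.39s, β = 0.61s where s = α+β.
Need P(θ < 0.34) = 0.05 under Beta(0.39s, 0.61s). Normal approximation: (q−m)/√(m(1−m)/s) ≈ z_{0.05} = -1.64, so s ≈ 0.39·0.61·(-1.64)²/(0.34−0.39)² = 257.5.
At s = 257.5: P(θ<0.34) ≈ 0.048. Adjusting to match 0.05 gives s ≈ 251.50.
So α = 0.39·251.50 ≈ 98.08, β = 0.61·251.50 ≈ 153.41.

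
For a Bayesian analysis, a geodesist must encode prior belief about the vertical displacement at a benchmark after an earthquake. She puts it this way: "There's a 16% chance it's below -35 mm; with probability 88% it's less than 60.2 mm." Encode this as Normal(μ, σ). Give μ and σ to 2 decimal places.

μ = 8.64, σ = 43.88

For Normal(μ,σ), the p-quantile is μ + z_p·σ. Here z_{0.16} = -0.9945, z_{0.88} = 1.175.
So -35 = μ − 0.9945σ and 60.2 = μ + 1.175σ.
Subtracting: σ = (60.2 − -35)/(1.175 − (-0.9945)) = 43.88.
Then μ = -35 − (-0.9945)·43.88 = 8.64.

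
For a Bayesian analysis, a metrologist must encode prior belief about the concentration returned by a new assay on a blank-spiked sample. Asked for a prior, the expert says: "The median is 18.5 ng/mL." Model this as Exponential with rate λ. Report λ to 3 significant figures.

Exponential median = ln 2 / λ, so λ = ln 2 / 18.5 = 0.0375.

λ ≈ 0.0375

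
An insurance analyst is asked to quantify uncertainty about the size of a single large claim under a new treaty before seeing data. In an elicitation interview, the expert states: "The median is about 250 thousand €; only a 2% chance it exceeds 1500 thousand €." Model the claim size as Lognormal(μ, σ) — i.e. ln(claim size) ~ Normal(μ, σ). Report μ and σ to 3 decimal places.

μ ≈ 5.521, σ ≈ 0.872

If T ~ Lognormal(μ,σ) then ln T ~ Normal(μ,σ), so the p-quantile of ln T is μ + z_p·σ.
ln(250) = 5.521 and ln(1500) = 7.313; z_{0.5} = 0, z_{0.98} = 2.054.
σ = (7.313 − 5.521)/(2.054 − (0)) = 0.872.
μ = 5.521 − (0)·0.872 = 5.521.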